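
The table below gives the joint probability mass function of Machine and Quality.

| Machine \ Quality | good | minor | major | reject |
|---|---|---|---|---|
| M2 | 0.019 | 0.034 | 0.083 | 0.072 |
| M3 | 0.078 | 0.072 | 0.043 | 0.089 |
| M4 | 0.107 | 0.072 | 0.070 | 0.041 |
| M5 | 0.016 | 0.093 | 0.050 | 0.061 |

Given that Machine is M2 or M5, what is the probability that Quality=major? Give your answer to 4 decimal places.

P(Machine=M2) = 0.019 + 0.034 + 0.083 + 0.072 = 0.208.
P(Machine=M5) = 0.016 + 0.093 + 0.050 + 0.061 = 0.220.
P(Machine ∈ {M2, M5}) = 0.208 + 0.220 = 0.428; P(Quality=major, Machine ∈ {M2, M5}) = 0.083 + 0.050 = 0.133.
P(Quality=major | Machine ∈ {M2, M5}) = 0.133/0.428 = 0.3107.

0.3107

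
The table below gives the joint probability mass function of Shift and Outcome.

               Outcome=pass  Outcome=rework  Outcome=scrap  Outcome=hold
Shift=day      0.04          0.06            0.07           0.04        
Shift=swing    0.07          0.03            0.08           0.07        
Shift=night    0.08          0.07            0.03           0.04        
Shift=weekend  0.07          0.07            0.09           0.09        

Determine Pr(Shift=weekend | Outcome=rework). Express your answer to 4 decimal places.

0.3043

P(Outcome=rework) = 0.06 + 0.03 + 0.07 + 0.07 = 0.23.
P(Shift=weekend | Outcome=rework) = 0.07/0.23 = 0.3043.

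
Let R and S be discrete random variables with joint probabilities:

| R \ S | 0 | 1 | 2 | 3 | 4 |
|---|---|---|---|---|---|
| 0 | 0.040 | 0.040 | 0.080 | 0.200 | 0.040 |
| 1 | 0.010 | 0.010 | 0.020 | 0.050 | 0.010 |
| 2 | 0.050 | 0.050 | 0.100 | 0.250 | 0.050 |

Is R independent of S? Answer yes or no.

yes

Every cell satisfies P(R,S) = P(R)·P(S). For instance P(R=2) = 0.500, P(S=1) = 0.100, and 0.500×0.100 = 0.050 matches the joint entry. So R and S are independent.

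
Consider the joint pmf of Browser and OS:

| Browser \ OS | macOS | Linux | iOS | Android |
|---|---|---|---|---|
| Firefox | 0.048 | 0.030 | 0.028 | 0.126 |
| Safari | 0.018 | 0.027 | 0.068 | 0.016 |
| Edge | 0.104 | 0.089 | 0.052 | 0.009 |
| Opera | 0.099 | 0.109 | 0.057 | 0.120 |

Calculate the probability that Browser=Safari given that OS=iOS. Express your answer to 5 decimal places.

P(OS=iOS) = 0.028 + 0.068 + 0.052 + 0.057 = 0.205.
P(Browser=Safari | OS=iOS) = 0.068/0.205 = 0.33171.

0.33171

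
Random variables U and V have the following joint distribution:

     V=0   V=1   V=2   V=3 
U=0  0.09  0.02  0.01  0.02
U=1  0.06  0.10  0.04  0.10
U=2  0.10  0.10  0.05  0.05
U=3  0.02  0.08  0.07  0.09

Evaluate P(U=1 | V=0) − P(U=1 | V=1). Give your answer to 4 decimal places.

-0.1111

P(V=0) = 0.09 + 0.06 + 0.10 + 0.02 = 0.27; P(U=1 | V=0) = 0.06/0.27 = 0.22222.
P(V=1) = 0.02 + 0.10 + 0.10 + 0.08 = 0.30; P(U=1 | V=1) = 0.10/0.30 = 0.33333.
Difference = -0.1111.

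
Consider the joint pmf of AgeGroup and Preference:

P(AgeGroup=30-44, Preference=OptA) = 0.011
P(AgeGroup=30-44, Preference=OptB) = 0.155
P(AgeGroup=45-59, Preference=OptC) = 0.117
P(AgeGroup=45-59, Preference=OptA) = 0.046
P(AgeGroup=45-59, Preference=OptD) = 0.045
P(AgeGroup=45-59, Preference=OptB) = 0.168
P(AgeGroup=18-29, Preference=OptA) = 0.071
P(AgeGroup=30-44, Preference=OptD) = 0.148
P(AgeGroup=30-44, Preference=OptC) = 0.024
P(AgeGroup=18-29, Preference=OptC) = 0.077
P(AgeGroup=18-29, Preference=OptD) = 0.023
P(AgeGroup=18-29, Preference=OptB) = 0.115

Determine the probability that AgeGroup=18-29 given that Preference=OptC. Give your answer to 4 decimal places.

P(Preference=OptC) = 0.077 + 0.024 + 0.117 = 0.218.
P(AgeGroup=18-29 | Preference=OptC) = 0.077/0.218 = 0.3532.

0.3532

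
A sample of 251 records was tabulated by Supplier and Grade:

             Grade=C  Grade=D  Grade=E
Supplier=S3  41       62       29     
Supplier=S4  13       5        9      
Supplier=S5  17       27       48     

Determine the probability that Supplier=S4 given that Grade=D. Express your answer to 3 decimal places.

Total with Grade=D: 62 + 5 + 27 = 94.
P(Supplier=S4 | Grade=D) = 5/94 = 0.053.

0.053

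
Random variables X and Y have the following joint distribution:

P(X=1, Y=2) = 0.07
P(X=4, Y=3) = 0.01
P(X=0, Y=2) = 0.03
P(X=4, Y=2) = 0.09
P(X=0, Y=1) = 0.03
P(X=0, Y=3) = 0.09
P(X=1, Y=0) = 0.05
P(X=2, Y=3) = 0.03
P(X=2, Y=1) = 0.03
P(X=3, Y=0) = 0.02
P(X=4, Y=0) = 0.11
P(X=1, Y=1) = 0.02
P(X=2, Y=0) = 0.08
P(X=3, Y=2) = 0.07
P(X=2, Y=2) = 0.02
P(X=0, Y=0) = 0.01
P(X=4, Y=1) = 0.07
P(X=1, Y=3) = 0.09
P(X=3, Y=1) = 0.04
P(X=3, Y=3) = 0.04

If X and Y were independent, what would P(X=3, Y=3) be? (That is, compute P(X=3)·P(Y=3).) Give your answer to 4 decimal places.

P(X=3) = 0.02 + 0.04 + 0.07 + 0.04 = 0.17.
P(Y=3) = 0.09 + 0.09 + 0.03 + 0.04 + 0.01 = 0.26.
Product: 0.17 × 0.26 = 0.0442.

0.0442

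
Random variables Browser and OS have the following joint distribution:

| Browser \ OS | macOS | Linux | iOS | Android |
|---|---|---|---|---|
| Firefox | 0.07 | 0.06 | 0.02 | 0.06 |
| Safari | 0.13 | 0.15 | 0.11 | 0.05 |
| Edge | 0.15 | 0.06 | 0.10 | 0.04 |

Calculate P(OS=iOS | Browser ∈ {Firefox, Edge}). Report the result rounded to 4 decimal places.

P(Browser=Firefox) = 0.07 + 0.06 + 0.02 + 0.06 = 0.21.
P(Browser=Edge) = 0.15 + 0.06 + 0.10 + 0.04 = 0.35.
P(Browser ∈ {Firefox, Edge}) = 0.21 + 0.35 = 0.56; P(OS=iOS, Browser ∈ {Firefox, Edge}) = 0.02 + 0.10 = 0.12.
P(OS=iOS | Browser ∈ {Firefox, Edge}) = 0.12/0.56 = 0.2143.

0.2143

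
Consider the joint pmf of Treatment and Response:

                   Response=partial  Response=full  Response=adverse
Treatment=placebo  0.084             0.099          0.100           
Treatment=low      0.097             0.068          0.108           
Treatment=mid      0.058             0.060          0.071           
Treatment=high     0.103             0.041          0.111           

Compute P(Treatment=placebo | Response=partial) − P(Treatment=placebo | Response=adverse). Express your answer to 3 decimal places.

P(Response=partial) = 0.084 + 0.097 + 0.058 + 0.103 = 0.342; P(Treatment=placebo | Response=partial) = 0.084/0.342 = 0.2456.
P(Response=adverse) = 0.100 + 0.108 + 0.071 + 0.111 = 0.390; P(Treatment=placebo | Response=adverse) = 0.100/0.390 = 0.2564.
Difference = -0.011.

-0.011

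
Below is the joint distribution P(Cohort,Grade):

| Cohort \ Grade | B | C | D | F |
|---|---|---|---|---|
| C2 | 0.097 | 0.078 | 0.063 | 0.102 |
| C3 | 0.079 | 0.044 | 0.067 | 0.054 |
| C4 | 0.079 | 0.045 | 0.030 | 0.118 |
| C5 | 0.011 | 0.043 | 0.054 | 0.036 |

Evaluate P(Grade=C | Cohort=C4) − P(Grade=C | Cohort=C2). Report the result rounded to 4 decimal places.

-0.0640

P(Cohort=C4) = 0.079 + 0.045 + 0.030 + 0.118 = 0.272; P(Grade=C | Cohort=C4) = 0.045/0.272 = 0.16544.
P(Cohort=C2) = 0.097 + 0.078 + 0.063 + 0.102 = 0.340; P(Grade=C | Cohort=C2) = 0.078/0.340 = 0.22941.
Difference = -0.0640.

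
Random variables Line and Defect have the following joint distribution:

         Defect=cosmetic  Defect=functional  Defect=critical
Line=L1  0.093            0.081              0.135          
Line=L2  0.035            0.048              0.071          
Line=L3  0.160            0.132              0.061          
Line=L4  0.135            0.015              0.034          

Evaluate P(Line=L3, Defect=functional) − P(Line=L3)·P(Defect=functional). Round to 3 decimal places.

P(Line=L3) = 0.160 + 0.132 + 0.061 = 0.353.
P(Defect=functional) = 0.081 + 0.048 + 0.132 + 0.015 = 0.276.
P(Line=L3, Defect=functional) − P(Line=L3)P(Defect=functional) = 0.132 − 0.353×0.276 = 0.035.

0.035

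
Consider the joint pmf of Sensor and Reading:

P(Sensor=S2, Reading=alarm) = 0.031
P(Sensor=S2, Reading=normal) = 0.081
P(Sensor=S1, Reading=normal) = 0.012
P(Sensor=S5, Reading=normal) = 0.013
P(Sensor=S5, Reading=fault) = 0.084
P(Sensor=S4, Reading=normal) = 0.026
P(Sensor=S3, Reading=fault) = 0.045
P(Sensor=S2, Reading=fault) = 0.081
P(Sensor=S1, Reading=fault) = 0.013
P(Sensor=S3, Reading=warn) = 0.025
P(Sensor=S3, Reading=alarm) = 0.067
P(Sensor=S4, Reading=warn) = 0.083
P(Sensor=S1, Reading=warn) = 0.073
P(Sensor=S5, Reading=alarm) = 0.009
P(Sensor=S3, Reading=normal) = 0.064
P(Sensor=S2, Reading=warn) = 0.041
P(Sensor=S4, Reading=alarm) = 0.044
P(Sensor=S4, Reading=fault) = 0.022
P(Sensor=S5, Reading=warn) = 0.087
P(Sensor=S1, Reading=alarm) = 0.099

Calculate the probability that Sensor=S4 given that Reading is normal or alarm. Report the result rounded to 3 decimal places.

0.157

P(Reading=normal) = 0.012 + 0.081 + 0.064 + 0.026 + 0.013 = 0.196.
P(Reading=alarm) = 0.099 + 0.031 + 0.067 + 0.044 + 0.009 = 0.250.
P(Reading ∈ {normal, alarm}) = 0.196 + 0.250 = 0.446; P(Sensor=S4, Reading ∈ {normal, alarm}) = 0.026 + 0.044 = 0.070.
P(Sensor=S4 | Reading ∈ {normal, alarm}) = 0.070/0.446 = 0.157.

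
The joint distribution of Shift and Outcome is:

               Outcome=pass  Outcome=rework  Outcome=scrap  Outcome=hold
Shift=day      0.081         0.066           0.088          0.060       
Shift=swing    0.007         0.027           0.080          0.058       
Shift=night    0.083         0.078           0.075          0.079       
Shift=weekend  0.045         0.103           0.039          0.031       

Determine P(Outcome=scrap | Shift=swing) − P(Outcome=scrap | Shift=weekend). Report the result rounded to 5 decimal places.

P(Shift=swing) = 0.007 + 0.027 + 0.080 + 0.058 = 0.172; P(Outcome=scrap | Shift=swing) = 0.080/0.172 = 0.465116.
P(Shift=weekend) = 0.045 + 0.103 + 0.039 + 0.031 = 0.218; P(Outcome=scrap | Shift=weekend) = 0.039/0.218 = 0.178899.
Difference = 0.28622.

0.28622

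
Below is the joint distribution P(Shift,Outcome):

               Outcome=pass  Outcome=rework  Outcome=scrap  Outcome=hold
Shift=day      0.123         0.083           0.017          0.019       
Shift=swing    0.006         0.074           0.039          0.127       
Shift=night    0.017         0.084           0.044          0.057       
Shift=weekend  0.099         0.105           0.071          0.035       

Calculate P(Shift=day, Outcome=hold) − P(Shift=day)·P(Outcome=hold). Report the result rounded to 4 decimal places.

-0.0386

P(Shift=day) = 0.123 + 0.083 + 0.017 + 0.019 = 0.242.
P(Outcome=hold) = 0.019 + 0.127 + 0.057 + 0.035 = 0.238.
P(Shift=day, Outcome=hold) − P(Shift=day)P(Outcome=hold) = 0.019 − 0.242×0.238 = -0.0386.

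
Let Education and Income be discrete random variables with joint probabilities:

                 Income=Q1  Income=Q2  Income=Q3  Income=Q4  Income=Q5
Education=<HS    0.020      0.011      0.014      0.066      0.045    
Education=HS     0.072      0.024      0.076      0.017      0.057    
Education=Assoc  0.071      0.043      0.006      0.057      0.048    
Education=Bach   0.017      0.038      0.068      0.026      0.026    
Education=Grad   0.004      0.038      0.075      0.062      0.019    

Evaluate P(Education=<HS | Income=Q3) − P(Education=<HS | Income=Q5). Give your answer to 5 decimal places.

-0.17219

P(Income=Q3) = 0.014 + 0.076 + 0.006 + 0.068 + 0.075 = 0.239; P(Education=<HS | Income=Q3) = 0.014/0.239 = 0.058577.
P(Income=Q5) = 0.045 + 0.057 + 0.048 + 0.026 + 0.019 = 0.195; P(Education=<HS | Income=Q5) = 0.045/0.195 = 0.230769.
Difference = -0.17219.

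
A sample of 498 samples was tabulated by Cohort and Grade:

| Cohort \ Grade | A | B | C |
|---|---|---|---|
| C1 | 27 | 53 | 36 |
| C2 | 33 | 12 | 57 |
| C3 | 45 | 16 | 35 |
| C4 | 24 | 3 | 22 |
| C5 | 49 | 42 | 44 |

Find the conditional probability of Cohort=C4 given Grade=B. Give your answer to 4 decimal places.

Total with Grade=B: 53 + 12 + 16 + 3 + 42 = 126.
P(Cohort=C4 | Grade=B) = 3/126 = 0.0238.

0.0238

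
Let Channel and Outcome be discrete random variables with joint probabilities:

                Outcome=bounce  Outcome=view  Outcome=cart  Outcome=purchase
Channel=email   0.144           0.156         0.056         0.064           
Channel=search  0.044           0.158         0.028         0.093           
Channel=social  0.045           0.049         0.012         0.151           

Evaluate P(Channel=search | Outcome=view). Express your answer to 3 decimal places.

0.435

P(Outcome=view) = 0.156 + 0.158 + 0.049 = 0.363.
P(Channel=search | Outcome=view) = 0.158/0.363 = 0.435.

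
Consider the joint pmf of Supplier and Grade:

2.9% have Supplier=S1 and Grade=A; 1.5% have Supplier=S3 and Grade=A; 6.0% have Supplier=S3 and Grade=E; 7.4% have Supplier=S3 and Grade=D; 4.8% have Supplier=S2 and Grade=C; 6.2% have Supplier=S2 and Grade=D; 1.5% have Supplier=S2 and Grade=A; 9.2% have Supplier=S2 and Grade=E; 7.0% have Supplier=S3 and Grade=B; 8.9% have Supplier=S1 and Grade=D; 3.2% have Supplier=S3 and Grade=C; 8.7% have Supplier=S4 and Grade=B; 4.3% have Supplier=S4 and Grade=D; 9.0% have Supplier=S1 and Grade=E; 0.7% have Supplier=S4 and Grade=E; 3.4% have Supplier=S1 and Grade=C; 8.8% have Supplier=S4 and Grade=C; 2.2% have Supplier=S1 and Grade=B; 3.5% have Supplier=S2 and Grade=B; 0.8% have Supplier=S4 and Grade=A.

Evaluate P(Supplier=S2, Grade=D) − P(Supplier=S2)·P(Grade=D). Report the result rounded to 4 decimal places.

P(Supplier=S2) = 0.015 + 0.035 + 0.048 + 0.062 + 0.092 = 0.252.
P(Grade=D) = 0.089 + 0.062 + 0.074 + 0.043 = 0.268.
P(Supplier=S2, Grade=D) − P(Supplier=S2)P(Grade=D) = 0.062 − 0.252×0.268 = -0.0055.

-0.0055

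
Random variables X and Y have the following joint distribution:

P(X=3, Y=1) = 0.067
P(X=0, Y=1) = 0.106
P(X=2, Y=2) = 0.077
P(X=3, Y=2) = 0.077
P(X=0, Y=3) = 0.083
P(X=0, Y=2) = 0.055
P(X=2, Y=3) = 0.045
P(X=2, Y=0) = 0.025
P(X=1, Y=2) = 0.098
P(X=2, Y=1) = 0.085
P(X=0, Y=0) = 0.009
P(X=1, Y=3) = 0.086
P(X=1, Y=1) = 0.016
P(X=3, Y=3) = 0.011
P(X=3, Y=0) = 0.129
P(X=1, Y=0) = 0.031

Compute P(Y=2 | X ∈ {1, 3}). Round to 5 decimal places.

P(X=1) = 0.031 + 0.016 + 0.098 + 0.086 = 0.231.
P(X=3) = 0.129 + 0.067 + 0.077 + 0.011 = 0.284.
P(X ∈ {1, 3}) = 0.231 + 0.284 = 0.515; P(Y=2, X ∈ {1, 3}) = 0.098 + 0.077 = 0.175.
P(Y=2 | X ∈ {1, 3}) = 0.175/0.515 = 0.33981.

0.33981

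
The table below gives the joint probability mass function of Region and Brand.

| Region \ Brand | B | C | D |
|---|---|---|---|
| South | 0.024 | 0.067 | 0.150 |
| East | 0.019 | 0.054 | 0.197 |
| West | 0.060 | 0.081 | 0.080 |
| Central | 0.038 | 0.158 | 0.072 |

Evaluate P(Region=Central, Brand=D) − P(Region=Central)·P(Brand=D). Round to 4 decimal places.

-0.0617

P(Region=Central) = 0.038 + 0.158 + 0.072 = 0.268.
P(Brand=D) = 0.150 + 0.197 + 0.080 + 0.072 = 0.499.
P(Region=Central, Brand=D) − P(Region=Central)P(Brand=D) = 0.072 − 0.268×0.499 = -0.0617.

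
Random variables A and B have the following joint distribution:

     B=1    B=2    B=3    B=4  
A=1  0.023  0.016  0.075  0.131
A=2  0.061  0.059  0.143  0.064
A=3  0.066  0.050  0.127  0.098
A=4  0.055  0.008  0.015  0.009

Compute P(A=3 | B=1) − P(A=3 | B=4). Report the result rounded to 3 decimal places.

P(B=1) = 0.023 + 0.061 + 0.066 + 0.055 = 0.205; P(A=3 | B=1) = 0.066/0.205 = 0.3220.
P(B=4) = 0.131 + 0.064 + 0.098 + 0.009 = 0.302; P(A=3 | B=4) = 0.098/0.302 = 0.3245.
Difference = -0.003.

-0.003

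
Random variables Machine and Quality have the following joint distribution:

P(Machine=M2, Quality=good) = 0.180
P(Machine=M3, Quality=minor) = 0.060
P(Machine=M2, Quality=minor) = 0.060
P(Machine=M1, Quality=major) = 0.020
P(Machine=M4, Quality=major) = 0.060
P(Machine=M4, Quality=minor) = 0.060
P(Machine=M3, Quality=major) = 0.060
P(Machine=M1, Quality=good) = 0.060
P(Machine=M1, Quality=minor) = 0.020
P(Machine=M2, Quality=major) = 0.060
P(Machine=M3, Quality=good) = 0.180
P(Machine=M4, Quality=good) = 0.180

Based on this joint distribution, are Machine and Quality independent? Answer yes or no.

Every cell satisfies P(Machine,Quality) = P(Machine)·P(Quality). For instance P(Machine=M4) = 0.300, P(Quality=minor) = 0.200, and 0.300×0.200 = 0.060 matches the joint entry. So Machine and Quality are independent.

yes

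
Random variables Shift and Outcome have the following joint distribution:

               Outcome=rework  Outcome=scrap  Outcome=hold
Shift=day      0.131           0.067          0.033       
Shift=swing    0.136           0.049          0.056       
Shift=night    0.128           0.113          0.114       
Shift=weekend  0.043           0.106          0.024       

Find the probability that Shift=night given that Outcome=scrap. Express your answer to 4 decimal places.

P(Outcome=scrap) = 0.067 + 0.049 + 0.113 + 0.106 = 0.335.
P(Shift=night | Outcome=scrap) = 0.113/0.335 = 0.3373.

0.3373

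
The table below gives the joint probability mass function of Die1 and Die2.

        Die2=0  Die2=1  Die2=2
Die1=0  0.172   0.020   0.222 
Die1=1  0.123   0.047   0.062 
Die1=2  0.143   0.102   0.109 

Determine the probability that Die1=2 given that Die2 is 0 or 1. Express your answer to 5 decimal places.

P(Die2=0) = 0.172 + 0.123 + 0.143 = 0.438.
P(Die2=1) = 0.020 + 0.047 + 0.102 = 0.169.
P(Die2 ∈ {0, 1}) = 0.438 + 0.169 = 0.607; P(Die1=2, Die2 ∈ {0, 1}) = 0.143 + 0.102 = 0.245.
P(Die1=2 | Die2 ∈ {0, 1}) = 0.245/0.607 = 0.40362.

0.40362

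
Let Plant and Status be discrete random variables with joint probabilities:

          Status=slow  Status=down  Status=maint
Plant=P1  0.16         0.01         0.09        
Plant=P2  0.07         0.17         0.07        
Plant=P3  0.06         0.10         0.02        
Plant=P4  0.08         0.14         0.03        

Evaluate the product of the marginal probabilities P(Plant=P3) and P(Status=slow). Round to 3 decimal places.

P(Plant=P3) = 0.06 + 0.10 + 0.02 = 0.18.
P(Status=slow) = 0.16 + 0.07 + 0.06 + 0.08 = 0.37.
Product: 0.18 × 0.37 = 0.067.

0.067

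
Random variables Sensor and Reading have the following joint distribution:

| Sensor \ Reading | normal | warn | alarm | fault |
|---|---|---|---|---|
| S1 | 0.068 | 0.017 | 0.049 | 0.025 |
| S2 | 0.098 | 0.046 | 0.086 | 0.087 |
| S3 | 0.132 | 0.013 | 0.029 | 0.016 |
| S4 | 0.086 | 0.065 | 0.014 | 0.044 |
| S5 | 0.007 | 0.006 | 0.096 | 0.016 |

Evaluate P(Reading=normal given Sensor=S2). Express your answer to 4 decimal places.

P(Sensor=S2) = 0.098 + 0.046 + 0.086 + 0.087 = 0.317.
P(Reading=normal | Sensor=S2) = 0.098/0.317 = 0.3091.

0.3091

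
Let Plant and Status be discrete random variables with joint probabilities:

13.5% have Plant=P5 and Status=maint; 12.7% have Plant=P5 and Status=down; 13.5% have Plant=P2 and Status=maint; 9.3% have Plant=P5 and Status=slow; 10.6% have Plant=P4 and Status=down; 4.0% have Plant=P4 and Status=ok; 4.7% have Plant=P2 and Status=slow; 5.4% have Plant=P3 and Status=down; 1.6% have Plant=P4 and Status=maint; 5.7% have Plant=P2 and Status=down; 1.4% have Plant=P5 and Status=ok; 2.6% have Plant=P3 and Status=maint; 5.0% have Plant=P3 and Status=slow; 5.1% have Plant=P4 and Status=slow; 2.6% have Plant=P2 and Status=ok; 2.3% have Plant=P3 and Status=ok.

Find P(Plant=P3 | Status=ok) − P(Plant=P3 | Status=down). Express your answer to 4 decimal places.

P(Status=ok) = 0.026 + 0.023 + 0.040 + 0.014 = 0.103; P(Plant=P3 | Status=ok) = 0.023/0.103 = 0.22330.
P(Status=down) = 0.057 + 0.054 + 0.106 + 0.127 = 0.344; P(Plant=P3 | Status=down) = 0.054/0.344 = 0.15698.
Difference = 0.0663.

0.0663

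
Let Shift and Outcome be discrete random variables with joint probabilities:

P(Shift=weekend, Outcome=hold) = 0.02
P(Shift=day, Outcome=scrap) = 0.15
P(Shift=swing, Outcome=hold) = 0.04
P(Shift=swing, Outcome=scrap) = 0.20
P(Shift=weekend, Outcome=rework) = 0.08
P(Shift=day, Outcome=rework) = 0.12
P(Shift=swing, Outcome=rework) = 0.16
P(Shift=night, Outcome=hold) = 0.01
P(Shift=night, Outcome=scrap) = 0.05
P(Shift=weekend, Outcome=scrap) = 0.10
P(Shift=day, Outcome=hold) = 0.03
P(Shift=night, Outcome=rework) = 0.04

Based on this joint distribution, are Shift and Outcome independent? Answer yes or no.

yes

Every cell satisfies P(Shift,Outcome) = P(Shift)·P(Outcome). For instance P(Shift=swing) = 0.40, P(Outcome=scrap) = 0.50, and 0.40×0.50 = 0.20 matches the joint entry. So Shift and Outcome are independent.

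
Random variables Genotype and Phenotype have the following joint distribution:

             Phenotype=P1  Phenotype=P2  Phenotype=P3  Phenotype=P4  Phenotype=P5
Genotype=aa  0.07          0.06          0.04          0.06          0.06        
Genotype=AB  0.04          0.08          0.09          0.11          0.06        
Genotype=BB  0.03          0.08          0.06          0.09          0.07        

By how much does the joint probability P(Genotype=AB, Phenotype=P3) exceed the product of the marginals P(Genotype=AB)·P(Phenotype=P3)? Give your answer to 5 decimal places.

0.01780

P(Genotype=AB) = 0.04 + 0.08 + 0.09 + 0.11 + 0.06 = 0.38.
P(Phenotype=P3) = 0.04 + 0.09 + 0.06 = 0.19.
P(Genotype=AB, Phenotype=P3) − P(Genotype=AB)P(Phenotype=P3) = 0.09 − 0.38×0.19 = 0.01780.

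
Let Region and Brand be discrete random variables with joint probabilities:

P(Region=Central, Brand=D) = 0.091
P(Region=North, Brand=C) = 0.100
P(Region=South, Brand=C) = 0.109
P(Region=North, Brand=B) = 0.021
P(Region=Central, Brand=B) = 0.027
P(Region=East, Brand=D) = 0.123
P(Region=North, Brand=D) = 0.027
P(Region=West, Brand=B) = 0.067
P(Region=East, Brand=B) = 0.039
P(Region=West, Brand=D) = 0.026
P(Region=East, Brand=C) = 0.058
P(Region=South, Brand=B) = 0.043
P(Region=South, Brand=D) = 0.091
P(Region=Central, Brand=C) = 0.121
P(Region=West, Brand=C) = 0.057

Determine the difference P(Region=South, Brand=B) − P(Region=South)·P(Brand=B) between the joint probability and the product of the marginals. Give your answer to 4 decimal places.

P(Region=South) = 0.043 + 0.109 + 0.091 = 0.243.
P(Brand=B) = 0.021 + 0.043 + 0.039 + 0.067 + 0.027 = 0.197.
P(Region=South, Brand=B) − P(Region=South)P(Brand=B) = 0.043 − 0.243×0.197 = -0.0049.

-0.0049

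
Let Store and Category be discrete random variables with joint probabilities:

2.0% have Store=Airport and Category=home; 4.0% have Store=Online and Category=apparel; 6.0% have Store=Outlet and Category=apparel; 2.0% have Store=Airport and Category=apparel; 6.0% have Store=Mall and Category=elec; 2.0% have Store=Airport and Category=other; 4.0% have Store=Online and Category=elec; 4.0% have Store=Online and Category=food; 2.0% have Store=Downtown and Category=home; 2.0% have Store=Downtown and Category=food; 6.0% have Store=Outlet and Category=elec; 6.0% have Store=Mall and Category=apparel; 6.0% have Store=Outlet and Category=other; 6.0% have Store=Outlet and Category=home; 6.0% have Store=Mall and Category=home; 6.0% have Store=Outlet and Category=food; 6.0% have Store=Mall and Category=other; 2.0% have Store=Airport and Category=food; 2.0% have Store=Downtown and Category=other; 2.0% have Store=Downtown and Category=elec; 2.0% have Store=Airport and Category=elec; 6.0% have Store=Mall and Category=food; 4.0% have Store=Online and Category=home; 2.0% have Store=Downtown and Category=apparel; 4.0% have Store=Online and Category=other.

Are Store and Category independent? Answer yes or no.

Every cell satisfies P(Store,Category) = P(Store)·P(Category). For instance P(Store=Downtown) = 0.100, P(Category=other) = 0.200, and 0.100×0.200 = 0.020 matches the joint entry. So Store and Category are independent.

yes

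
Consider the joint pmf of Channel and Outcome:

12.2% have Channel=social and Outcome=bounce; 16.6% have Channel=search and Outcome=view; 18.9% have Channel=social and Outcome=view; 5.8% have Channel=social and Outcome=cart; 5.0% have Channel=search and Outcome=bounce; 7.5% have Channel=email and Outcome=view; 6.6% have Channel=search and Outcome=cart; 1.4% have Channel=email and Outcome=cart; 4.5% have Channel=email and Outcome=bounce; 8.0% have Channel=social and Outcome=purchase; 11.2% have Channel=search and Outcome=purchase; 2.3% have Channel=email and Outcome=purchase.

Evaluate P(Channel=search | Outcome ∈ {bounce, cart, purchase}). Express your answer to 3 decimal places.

P(Outcome=bounce) = 0.045 + 0.050 + 0.122 = 0.217.
P(Outcome=cart) = 0.014 + 0.066 + 0.058 = 0.138.
P(Outcome=purchase) = 0.023 + 0.112 + 0.080 = 0.215.
P(Outcome ∈ {bounce, cart, purchase}) = 0.217 + 0.138 + 0.215 = 0.570; P(Channel=search, Outcome ∈ {bounce, cart, purchase}) = 0.050 + 0.066 + 0.112 = 0.228.
P(Channel=search | Outcome ∈ {bounce, cart, purchase}) = 0.228/0.570 = 0.400.

0.400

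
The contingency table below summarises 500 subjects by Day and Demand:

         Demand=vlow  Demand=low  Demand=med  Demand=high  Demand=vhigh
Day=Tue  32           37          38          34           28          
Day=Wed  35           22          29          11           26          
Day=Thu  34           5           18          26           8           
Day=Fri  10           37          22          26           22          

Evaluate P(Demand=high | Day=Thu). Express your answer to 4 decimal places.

Total with Day=Thu: 34 + 5 + 18 + 26 + 8 = 91.
P(Demand=high | Day=Thu) = 26/91 = 0.2857.

0.2857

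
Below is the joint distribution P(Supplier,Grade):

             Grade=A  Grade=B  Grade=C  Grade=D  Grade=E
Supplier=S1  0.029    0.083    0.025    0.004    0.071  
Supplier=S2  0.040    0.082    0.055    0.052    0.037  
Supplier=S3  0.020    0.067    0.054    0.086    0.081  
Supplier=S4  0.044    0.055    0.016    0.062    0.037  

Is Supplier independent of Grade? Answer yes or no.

no

P(Supplier=S1) = 0.212 and P(Grade=D) = 0.204, so their product is 0.04325, but P(Supplier=S1, Grade=D) = 0.004. Since these differ, Supplier and Grade are not independent.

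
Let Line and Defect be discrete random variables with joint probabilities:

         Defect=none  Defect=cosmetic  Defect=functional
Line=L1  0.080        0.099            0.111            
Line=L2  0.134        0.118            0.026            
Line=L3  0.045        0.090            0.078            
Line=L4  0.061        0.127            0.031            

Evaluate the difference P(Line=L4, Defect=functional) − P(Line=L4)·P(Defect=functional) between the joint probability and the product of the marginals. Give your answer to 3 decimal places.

-0.023

P(Line=L4) = 0.061 + 0.127 + 0.031 = 0.219.
P(Defect=functional) = 0.111 + 0.026 + 0.078 + 0.031 = 0.246.
P(Line=L4, Defect=functional) − P(Line=L4)P(Defect=functional) = 0.031 − 0.219×0.246 = -0.023.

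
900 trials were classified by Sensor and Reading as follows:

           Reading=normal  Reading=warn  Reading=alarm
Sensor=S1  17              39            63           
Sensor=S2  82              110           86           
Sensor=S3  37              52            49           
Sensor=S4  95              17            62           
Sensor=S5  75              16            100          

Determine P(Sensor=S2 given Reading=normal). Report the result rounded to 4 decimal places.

Total with Reading=normal: 17 + 82 + 37 + 95 + 75 = 306.
P(Sensor=S2 | Reading=normal) = 82/306 = 0.2680.

0.2680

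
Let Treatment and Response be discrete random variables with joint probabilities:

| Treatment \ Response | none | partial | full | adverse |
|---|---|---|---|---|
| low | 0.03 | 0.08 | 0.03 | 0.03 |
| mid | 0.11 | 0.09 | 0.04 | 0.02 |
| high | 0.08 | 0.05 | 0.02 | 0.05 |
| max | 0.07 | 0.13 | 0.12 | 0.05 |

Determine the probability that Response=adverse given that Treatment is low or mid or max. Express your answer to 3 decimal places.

P(Treatment=low) = 0.03 + 0.08 + 0.03 + 0.03 = 0.17.
P(Treatment=mid) = 0.11 + 0.09 + 0.04 + 0.02 = 0.26.
P(Treatment=max) = 0.07 + 0.13 + 0.12 + 0.05 = 0.37.
P(Treatment ∈ {low, mid, max}) = 0.17 + 0.26 + 0.37 = 0.80; P(Response=adverse, Treatment ∈ {low, mid, max}) = 0.03 + 0.02 + 0.05 = 0.10.
P(Response=adverse | Treatment ∈ {low, mid, max}) = 0.10/0.80 = 0.125.

0.125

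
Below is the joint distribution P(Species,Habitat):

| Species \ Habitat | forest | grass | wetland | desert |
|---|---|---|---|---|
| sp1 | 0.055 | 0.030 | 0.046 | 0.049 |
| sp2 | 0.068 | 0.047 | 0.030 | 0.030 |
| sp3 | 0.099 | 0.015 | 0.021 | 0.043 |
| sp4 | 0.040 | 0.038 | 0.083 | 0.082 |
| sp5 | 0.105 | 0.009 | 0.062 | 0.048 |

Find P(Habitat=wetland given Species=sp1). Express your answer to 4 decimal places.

P(Species=sp1) = 0.055 + 0.030 + 0.046 + 0.049 = 0.180.
P(Habitat=wetland | Species=sp1) = 0.046/0.180 = 0.2556.

0.2556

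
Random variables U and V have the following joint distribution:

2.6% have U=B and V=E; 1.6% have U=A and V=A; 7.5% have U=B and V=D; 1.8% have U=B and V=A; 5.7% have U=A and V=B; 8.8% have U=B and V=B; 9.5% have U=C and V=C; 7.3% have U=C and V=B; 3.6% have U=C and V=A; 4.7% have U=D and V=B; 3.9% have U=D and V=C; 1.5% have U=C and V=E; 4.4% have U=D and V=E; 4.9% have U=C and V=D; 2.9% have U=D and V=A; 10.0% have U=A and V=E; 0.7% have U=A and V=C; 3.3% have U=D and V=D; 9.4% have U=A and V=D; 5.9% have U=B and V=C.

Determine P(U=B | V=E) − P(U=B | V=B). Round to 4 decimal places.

P(V=E) = 0.100 + 0.026 + 0.015 + 0.044 = 0.185; P(U=B | V=E) = 0.026/0.185 = 0.14054.
P(V=B) = 0.057 + 0.088 + 0.073 + 0.047 = 0.265; P(U=B | V=B) = 0.088/0.265 = 0.33208.
Difference = -0.1915.

-0.1915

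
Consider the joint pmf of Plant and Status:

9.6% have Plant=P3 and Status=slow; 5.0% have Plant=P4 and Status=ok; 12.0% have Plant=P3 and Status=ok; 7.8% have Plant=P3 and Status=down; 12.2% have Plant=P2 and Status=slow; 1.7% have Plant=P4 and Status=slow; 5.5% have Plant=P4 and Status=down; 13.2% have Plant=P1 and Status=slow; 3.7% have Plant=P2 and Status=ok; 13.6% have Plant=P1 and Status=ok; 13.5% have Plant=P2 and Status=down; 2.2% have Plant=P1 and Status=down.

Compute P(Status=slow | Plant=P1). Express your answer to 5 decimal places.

0.45517

P(Plant=P1) = 0.136 + 0.132 + 0.022 = 0.290.
P(Status=slow | Plant=P1) = 0.132/0.290 = 0.45517.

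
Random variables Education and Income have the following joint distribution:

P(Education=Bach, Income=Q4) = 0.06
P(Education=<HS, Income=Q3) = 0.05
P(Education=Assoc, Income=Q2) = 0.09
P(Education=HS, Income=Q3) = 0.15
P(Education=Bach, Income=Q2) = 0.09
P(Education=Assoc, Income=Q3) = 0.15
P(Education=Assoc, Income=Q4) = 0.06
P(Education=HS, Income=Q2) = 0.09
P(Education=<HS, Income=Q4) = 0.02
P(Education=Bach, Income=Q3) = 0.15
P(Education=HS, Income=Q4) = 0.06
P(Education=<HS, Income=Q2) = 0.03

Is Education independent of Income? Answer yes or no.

Every cell satisfies P(Education,Income) = P(Education)·P(Income). For instance P(Education=Assoc) = 0.30, P(Income=Q4) = 0.20, and 0.30×0.20 = 0.06 matches the joint entry. So Education and Income are independent.

yes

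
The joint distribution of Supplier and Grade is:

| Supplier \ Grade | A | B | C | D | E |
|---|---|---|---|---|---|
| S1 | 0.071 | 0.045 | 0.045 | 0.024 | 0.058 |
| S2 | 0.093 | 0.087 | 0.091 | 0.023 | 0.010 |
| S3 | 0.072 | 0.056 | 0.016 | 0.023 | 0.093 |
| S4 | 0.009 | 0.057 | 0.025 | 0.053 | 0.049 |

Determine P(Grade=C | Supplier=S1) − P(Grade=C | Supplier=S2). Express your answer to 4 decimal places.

P(Supplier=S1) = 0.071 + 0.045 + 0.045 + 0.024 + 0.058 = 0.243; P(Grade=C | Supplier=S1) = 0.045/0.243 = 0.18519.
P(Supplier=S2) = 0.093 + 0.087 + 0.091 + 0.023 + 0.010 = 0.304; P(Grade=C | Supplier=S2) = 0.091/0.304 = 0.29934.
Difference = -0.1142.

-0.1142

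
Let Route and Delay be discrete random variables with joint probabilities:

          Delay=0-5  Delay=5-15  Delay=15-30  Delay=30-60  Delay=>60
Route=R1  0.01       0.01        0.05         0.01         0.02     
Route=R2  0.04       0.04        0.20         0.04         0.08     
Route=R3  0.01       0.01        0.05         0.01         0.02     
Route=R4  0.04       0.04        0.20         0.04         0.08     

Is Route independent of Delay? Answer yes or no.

Every cell satisfies P(Route,Delay) = P(Route)·P(Delay). For instance P(Route=R2) = 0.40, P(Delay=15-30) = 0.50, and 0.40×0.50 = 0.20 matches the joint entry. So Route and Delay are independent.

yes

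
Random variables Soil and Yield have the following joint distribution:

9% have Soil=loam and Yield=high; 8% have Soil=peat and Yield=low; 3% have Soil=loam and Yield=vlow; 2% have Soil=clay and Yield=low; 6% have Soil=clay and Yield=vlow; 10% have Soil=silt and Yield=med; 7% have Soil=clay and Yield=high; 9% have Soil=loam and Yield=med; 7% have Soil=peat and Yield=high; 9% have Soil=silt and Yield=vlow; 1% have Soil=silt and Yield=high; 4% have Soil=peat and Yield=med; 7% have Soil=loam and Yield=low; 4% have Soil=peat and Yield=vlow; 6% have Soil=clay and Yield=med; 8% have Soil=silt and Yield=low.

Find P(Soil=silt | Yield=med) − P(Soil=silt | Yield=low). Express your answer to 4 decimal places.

P(Yield=med) = 0.09 + 0.06 + 0.10 + 0.04 = 0.29; P(Soil=silt | Yield=med) = 0.10/0.29 = 0.34483.
P(Yield=low) = 0.07 + 0.02 + 0.08 + 0.08 = 0.25; P(Soil=silt | Yield=low) = 0.08/0.25 = 0.32000.
Difference = 0.0248.

0.0248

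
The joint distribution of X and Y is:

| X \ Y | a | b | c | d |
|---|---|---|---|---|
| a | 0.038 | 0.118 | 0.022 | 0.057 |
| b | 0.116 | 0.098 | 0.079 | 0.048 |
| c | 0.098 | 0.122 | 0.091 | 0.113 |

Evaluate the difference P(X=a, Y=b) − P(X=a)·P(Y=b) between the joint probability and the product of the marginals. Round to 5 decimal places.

P(X=a) = 0.038 + 0.118 + 0.022 + 0.057 = 0.235.
P(Y=b) = 0.118 + 0.098 + 0.122 = 0.338.
P(X=a, Y=b) − P(X=a)P(Y=b) = 0.118 − 0.235×0.338 = 0.03857.

0.03857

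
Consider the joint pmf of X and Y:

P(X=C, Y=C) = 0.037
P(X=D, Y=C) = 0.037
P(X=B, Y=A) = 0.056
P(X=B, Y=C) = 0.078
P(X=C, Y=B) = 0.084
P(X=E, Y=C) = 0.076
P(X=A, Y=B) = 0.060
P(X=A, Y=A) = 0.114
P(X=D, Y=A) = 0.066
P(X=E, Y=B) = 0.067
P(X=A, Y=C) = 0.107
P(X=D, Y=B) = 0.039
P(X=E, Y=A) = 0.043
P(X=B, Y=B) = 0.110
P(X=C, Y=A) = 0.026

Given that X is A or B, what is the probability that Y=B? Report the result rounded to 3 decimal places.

P(X=A) = 0.114 + 0.060 + 0.107 = 0.281.
P(X=B) = 0.056 + 0.110 + 0.078 = 0.244.
P(X ∈ {A, B}) = 0.281 + 0.244 = 0.525; P(Y=B, X ∈ {A, B}) = 0.060 + 0.110 = 0.170.
P(Y=B | X ∈ {A, B}) = 0.170/0.525 = 0.324.

0.324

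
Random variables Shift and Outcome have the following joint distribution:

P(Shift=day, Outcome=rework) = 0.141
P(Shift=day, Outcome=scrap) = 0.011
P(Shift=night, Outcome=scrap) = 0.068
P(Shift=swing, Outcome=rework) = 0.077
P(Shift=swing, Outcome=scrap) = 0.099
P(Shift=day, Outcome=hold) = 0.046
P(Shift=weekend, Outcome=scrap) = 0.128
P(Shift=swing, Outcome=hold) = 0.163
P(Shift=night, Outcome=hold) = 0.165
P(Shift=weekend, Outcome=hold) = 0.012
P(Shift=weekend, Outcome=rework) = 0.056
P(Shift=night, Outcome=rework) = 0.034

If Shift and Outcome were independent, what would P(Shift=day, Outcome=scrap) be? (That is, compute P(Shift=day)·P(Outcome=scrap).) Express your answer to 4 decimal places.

P(Shift=day) = 0.141 + 0.011 + 0.046 = 0.198.
P(Outcome=scrap) = 0.011 + 0.099 + 0.068 + 0.128 = 0.306.
Product: 0.198 × 0.306 = 0.0606.

0.0606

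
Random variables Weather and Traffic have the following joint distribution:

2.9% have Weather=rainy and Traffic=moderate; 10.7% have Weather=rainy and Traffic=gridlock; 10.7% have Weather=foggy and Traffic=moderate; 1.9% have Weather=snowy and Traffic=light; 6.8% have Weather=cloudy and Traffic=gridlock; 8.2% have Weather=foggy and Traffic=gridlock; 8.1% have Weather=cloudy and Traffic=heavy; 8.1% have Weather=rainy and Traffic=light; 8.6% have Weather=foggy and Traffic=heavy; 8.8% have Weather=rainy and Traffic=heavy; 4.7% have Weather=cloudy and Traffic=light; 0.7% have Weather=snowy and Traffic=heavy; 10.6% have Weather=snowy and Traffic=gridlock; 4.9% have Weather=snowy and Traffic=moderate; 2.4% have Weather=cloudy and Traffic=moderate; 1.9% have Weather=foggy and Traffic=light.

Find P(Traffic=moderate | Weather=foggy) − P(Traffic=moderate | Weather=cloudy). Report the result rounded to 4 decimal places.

P(Weather=foggy) = 0.019 + 0.107 + 0.086 + 0.082 = 0.294; P(Traffic=moderate | Weather=foggy) = 0.107/0.294 = 0.36395.
P(Weather=cloudy) = 0.047 + 0.024 + 0.081 + 0.068 = 0.220; P(Traffic=moderate | Weather=cloudy) = 0.024/0.220 = 0.10909.
Difference = 0.2549.

0.2549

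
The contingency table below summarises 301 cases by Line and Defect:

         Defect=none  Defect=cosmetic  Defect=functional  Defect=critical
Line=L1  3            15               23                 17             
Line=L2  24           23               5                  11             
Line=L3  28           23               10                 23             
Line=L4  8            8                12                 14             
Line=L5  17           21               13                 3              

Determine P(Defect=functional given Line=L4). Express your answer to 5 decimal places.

0.28571

Total with Line=L4: 8 + 8 + 12 + 14 = 42.
P(Defect=functional | Line=L4) = 12/42 = 0.28571.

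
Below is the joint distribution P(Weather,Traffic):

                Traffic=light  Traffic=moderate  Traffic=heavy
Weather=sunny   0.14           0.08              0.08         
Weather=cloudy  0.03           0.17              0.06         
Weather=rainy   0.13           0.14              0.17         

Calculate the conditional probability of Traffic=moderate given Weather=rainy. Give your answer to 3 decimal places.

0.318

P(Weather=rainy) = 0.13 + 0.14 + 0.17 = 0.44.
P(Traffic=moderate | Weather=rainy) = 0.14/0.44 = 0.318.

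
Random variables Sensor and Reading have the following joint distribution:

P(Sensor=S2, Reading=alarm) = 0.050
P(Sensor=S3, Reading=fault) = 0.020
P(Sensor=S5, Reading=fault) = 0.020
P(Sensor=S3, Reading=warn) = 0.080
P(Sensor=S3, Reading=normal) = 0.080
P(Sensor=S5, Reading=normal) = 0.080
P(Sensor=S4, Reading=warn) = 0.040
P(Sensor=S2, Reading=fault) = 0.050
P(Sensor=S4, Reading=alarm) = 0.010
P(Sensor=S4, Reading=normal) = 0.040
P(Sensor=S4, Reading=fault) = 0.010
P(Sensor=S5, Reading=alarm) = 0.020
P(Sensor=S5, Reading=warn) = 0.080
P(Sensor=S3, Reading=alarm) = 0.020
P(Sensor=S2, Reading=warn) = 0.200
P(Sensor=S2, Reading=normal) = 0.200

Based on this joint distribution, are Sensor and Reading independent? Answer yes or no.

yes

Every cell satisfies P(Sensor,Reading) = P(Sensor)·P(Reading). For instance P(Sensor=S5) = 0.200, P(Reading=fault) = 0.100, and 0.200×0.100 = 0.020 matches the joint entry. So Sensor and Reading are independent.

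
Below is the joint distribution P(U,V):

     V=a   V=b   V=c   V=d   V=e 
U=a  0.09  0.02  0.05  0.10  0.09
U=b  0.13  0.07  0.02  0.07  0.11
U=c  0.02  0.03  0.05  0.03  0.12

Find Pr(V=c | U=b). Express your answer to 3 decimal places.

P(U=b) = 0.13 + 0.07 + 0.02 + 0.07 + 0.11 = 0.40.
P(V=c | U=b) = 0.02/0.40 = 0.050.

0.050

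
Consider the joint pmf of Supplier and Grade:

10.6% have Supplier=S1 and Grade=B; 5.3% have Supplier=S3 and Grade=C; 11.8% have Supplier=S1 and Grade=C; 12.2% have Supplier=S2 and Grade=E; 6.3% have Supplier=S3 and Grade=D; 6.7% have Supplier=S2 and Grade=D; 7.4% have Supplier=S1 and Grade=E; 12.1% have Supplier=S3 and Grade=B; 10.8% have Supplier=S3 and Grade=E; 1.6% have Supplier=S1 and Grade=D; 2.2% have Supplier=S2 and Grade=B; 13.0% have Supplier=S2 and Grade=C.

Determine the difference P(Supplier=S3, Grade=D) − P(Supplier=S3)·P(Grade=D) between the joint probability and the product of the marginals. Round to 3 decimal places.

P(Supplier=S3) = 0.121 + 0.053 + 0.063 + 0.108 = 0.345.
P(Grade=D) = 0.016 + 0.067 + 0.063 = 0.146.
P(Supplier=S3, Grade=D) − P(Supplier=S3)P(Grade=D) = 0.063 − 0.345×0.146 = 0.013.

0.013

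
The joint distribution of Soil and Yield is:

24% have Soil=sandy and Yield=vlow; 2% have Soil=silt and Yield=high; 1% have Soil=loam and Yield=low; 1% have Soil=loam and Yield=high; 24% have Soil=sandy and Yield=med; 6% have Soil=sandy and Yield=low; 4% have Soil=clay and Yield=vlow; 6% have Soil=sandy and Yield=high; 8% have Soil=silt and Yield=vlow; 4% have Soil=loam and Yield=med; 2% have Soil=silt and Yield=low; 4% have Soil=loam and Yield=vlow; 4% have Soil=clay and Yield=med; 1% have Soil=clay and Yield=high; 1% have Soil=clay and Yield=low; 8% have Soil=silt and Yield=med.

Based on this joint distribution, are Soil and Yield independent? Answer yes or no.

yes

Every cell satisfies P(Soil,Yield) = P(Soil)·P(Yield). For instance P(Soil=sandy) = 0.60, P(Yield=med) = 0.40, and 0.60×0.40 = 0.24 matches the joint entry. So Soil and Yield are independent.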